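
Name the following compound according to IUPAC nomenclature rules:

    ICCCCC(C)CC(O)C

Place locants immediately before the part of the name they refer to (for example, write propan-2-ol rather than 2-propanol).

The longest carbon chain that includes the –OH group has 8 carbons, so the parent hydride is octane.
The highest-priority functional group is an alcohol (–OH), so the name ends in -ol.
The numbering direction is chosen so that numbering from this end puts the hydroxyl group at C-2 rather than C-7.
That gives the hydroxyl at C-2; an iodo group at C-8; a methyl group at C-4.
The substituents are ordered alphabetically, ignoring any di-/tri- multipliers.
Assembling the pieces gives 8-iodo-4-methyloctan-2-ol.

8-iodo-4-methyloctan-2-ol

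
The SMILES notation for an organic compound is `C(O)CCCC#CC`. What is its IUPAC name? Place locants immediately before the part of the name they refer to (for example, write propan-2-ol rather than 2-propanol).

hept-5-yn-1-ol

The longest chain bearing the –OH group and the multiple bond is 7 carbons long (heptane).
An alcohol (–OH) is the principal characteristic group, giving the suffix -ol.
The chain contains a C≡C triple bond, so the unsaturation ending is -yne.
Number the chain so that numbering from this end puts the hydroxyl group at C-1 rather than C-7.
This places the hydroxyl at C-1; the triple bond between C-5 and C-6.
The name is hept-5-yn-1-ol.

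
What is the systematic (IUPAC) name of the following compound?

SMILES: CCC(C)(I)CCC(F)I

1-fluoro-1,4-diiodo-4-methylhexane

The longest carbon chain is 6 atoms: the parent is hexane.
Number the chain so that the substituent locant set {1,1,4,4} is lower than {3,3,6,6} at the first point of difference.
That gives a fluoro group at C-1; iodo groups at C-1 and C-4; a methyl group at C-4.
Prefixes are listed alphabetically: fluoro, iodo, methyl.
The name is 1-fluoro-1,4-diiodo-4-methylhexane.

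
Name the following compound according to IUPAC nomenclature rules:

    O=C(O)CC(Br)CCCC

3-bromoheptanoic acid

Counting along the main chain through the –COOH group gives 7 carbons: the parent is heptane.
The principal characteristic group is a carboxylic acid (terminal –COOH), named with the suffix -oic acid.
Number the chain so that the carboxylic acid carbon is C-1 by definition.
This places a bromo group at C-3.
Putting it together: 3-bromoheptanoic acid.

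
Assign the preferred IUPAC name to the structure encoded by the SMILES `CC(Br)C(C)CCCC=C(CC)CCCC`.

11-bromo-5-ethyl-10-methyldodec-5-ene

Counting along the main chain through the multiple bond gives 12 carbons: the parent is dodecane.
The chain contains a C=C double bond, so the unsaturation ending is -ene.
Choose the numbering such that numbering from this end puts the double bond at C-5 rather than C-7.
That gives the double bond between C-5 and C-6; a bromo group at C-11; an ethyl group at C-5; a methyl group at C-10.
The substituents are ordered alphabetically, ignoring any di-/tri- multipliers.
The name is 11-bromo-5-ethyl-10-methyldodec-5-ene.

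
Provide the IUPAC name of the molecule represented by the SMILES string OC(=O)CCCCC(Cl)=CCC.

Counting along the main chain through the –COOH group and the multiple bond gives 9 carbons: the parent is nonane.
The principal characteristic group is a carboxylic acid (terminal –COOH), named with the suffix -oic acid.
The chain contains a C=C double bond, so the unsaturation ending is -ene.
Number the chain so that the carboxylic acid carbon is C-1 by definition.
With this numbering: the double bond between C-6 and C-7; a chloro group at C-6.
Assembling the pieces gives 6-chloronon-6-enoic acid.

6-chloronon-6-enoic acid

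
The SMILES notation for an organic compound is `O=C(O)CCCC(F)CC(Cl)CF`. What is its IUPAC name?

7-chloro-5,8-difluorooctanoic acid

The longest chain bearing the –COOH group is 8 carbons long (octane).
The principal characteristic group is a carboxylic acid (terminal –COOH), named with the suffix -oic acid.
Number the chain so that the carboxylic acid carbon is C-1 by definition.
This places a chloro group at C-7; fluoro groups at C-5 and C-8.
Prefixes are listed alphabetically: chloro, fluoro.
Putting it together: 7-chloro-5,8-difluorooctanoic acid.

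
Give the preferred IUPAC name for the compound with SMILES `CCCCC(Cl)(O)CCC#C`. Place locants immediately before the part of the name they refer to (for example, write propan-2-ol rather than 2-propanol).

5-chloronon-1-yn-5-ol

Counting along the main chain through the –OH group and the multiple bond gives 9 carbons: the parent is nonane.
The principal characteristic group is an alcohol (–OH), named with the suffix -ol.
The chain contains a C≡C triple bond, so the unsaturation ending is -yne.
The numbering direction is chosen so that numbering from this end puts the triple bond at C-1 rather than C-8.
This places the hydroxyl at C-5; the triple bond between C-1 and C-2; a chloro group at C-5.
Putting it together: 5-chloronon-1-yn-5-ol.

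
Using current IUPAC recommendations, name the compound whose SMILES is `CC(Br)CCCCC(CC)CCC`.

The parent chain contains 10 carbons (decane).
The numbering direction is chosen so that the substituent locant set {2,7} is lower than {4,9} at the first point of difference.
This places a bromo group at C-2; an ethyl group at C-7.
Prefixes are listed alphabetically: bromo, ethyl.
Putting it together: 2-bromo-7-ethyldecane.

2-bromo-7-ethyldecane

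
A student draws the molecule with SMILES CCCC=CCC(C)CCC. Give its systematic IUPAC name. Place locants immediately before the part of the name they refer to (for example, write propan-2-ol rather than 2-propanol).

The longest chain bearing the multiple bond is 10 carbons long (decane).
There is one C=C double bond, indicated by the ending -ene.
Choose the numbering such that numbering from this end puts the double bond at C-4 rather than C-6.
With this numbering: the double bond between C-4 and C-5; a methyl group at C-7.
Putting it together: 7-methyldec-4-ene.

7-methyldec-4-ene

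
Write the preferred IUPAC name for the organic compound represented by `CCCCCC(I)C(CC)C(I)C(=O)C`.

Counting along the main chain through the carbonyl gives 10 carbons: the parent is decane.
The highest-priority functional group is a ketone (C=O on an internal carbon), so the name ends in -one.
Choose the numbering such that numbering from this end puts the carbonyl group at C-2 rather than C-9.
That gives the carbonyl at C-2; an ethyl group at C-4; iodo groups at C-3 and C-5.
Substituent prefixes are cited in alphabetical order (multiplying prefixes like di-/tri- are ignored for ordering).
Putting it together: 4-ethyl-3,5-diiododecan-2-one.

4-ethyl-3,5-diiododecan-2-one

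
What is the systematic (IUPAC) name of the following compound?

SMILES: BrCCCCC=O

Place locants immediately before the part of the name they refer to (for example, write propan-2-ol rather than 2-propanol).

The longest chain bearing the –CHO group is 5 carbons long (pentane).
The principal characteristic group is an aldehyde (terminal –CHO), named with the suffix -al.
Choose the numbering such that the aldehyde carbon is C-1 by definition.
This places a bromo group at C-5.
Putting it together: 5-bromopentanal.

5-bromopentanal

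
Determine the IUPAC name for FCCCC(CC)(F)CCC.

The parent chain contains 7 carbons (heptane).
The numbering direction is chosen so that the substituent locant set {1,4,4} is lower than {4,4,7} at the first point of difference.
With this numbering: an ethyl group at C-4; fluoro groups at C-1 and C-4.
Substituent prefixes are cited in alphabetical order (multiplying prefixes like di-/tri- are ignored for ordering).
The name is 4-ethyl-1,4-difluoroheptane.

4-ethyl-1,4-difluoroheptane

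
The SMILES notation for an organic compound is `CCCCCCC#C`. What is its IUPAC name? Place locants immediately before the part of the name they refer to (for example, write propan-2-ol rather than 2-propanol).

Counting along the main chain through the multiple bond gives 8 carbons: the parent is octane.
A C≡C triple bond in the chain gives the infix -yne-.
The numbering direction is chosen so that numbering from this end puts the triple bond at C-1 rather than C-7.
This places the triple bond between C-1 and C-2.
Assembling the pieces gives oct-1-yne.

oct-1-yne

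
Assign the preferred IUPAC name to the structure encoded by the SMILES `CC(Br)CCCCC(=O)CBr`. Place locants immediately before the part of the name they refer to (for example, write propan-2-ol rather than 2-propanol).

The longest carbon chain that includes the carbonyl has 8 carbons, so the parent hydride is octane.
A ketone (C=O on an internal carbon) is the principal characteristic group, giving the suffix -one.
Number the chain so that numbering from this end puts the carbonyl group at C-2 rather than C-7.
That gives the carbonyl at C-2; bromo groups at C-1 and C-7.
The name is 1,7-dibromooctan-2-one.

1,7-dibromooctan-2-one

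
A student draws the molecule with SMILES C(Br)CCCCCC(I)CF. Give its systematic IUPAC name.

8-bromo-1-fluoro-2-iodooctane

The longest carbon chain is 8 atoms: the parent is octane.
The numbering direction is chosen so that the substituent locant set {1,2,8} is lower than {1,7,8} at the first point of difference.
That gives a bromo group at C-8; a fluoro group at C-1; an iodo group at C-2.
Substituent prefixes are cited in alphabetical order (multiplying prefixes like di-/tri- are ignored for ordering).
Putting it together: 8-bromo-1-fluoro-2-iodooctane.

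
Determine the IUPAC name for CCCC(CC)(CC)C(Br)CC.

3-bromo-4,4-diethylheptane

The longest carbon chain is 7 atoms: the parent is heptane.
Number the chain so that the substituent locant set {3,4,4} is lower than {4,4,5} at the first point of difference.
With this numbering: a bromo group at C-3; two ethyl groups at C-4.
Prefixes are listed alphabetically: bromo, ethyl.
Putting it together: 3-bromo-4,4-diethylheptane.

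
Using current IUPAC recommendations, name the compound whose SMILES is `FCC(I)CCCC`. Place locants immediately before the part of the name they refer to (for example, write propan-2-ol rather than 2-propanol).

The longest carbon chain is 6 atoms: the parent is hexane.
Number the chain so that the substituent locant set {1,2} is lower than {5,6} at the first point of difference.
That gives a fluoro group at C-1; an iodo group at C-2.
Prefixes are listed alphabetically: fluoro, iodo.
Putting it together: 1-fluoro-2-iodohexane.

1-fluoro-2-iodohexane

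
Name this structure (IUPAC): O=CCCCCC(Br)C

The longest chain bearing the –CHO group is 7 carbons long (heptane).
The highest-priority functional group is an aldehyde (terminal –CHO), so the name ends in -al.
Number the chain so that the aldehyde carbon is C-1 by definition.
With this numbering: a bromo group at C-6.
The name is 6-bromoheptanal.

6-bromoheptanal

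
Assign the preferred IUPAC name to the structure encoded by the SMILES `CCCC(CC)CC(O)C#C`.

5-ethyloct-1-yn-3-ol

The longest carbon chain that includes the –OH group and the multiple bond has 8 carbons, so the parent hydride is octane.
The highest-priority functional group is an alcohol (–OH), so the name ends in -ol.
There is one C≡C triple bond, indicated by the ending -yne.
Number the chain so that numbering from this end puts the hydroxyl group at C-3 rather than C-6.
This places the hydroxyl at C-3; the triple bond between C-1 and C-2; an ethyl group at C-5.
The name is 5-ethyloct-1-yn-3-ol.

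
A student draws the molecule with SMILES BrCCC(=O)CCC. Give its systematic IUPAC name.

1-bromohexan-3-one

Counting along the main chain through the carbonyl gives 6 carbons: the parent is hexane.
The principal characteristic group is a ketone (C=O on an internal carbon), named with the suffix -one.
Number the chain so that numbering from this end puts the carbonyl group at C-3 rather than C-4.
This places the carbonyl at C-3; a bromo group at C-1.
Assembling the pieces gives 1-bromohexan-3-one.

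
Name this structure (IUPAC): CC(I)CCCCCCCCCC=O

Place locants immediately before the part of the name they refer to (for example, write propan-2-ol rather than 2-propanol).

The longest carbon chain that includes the –CHO group has 12 carbons, so the parent hydride is dodecane.
The highest-priority functional group is an aldehyde (terminal –CHO), so the name ends in -al.
The numbering direction is chosen so that the aldehyde carbon is C-1 by definition.
That gives an iodo group at C-11.
Putting it together: 11-iodododecanal.

11-iodododecanal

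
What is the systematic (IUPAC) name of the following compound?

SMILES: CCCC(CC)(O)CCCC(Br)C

The longest carbon chain that includes the –OH group has 9 carbons, so the parent hydride is nonane.
An alcohol (–OH) is the principal characteristic group, giving the suffix -ol.
The numbering direction is chosen so that numbering from this end puts the hydroxyl group at C-4 rather than C-6.
That gives the hydroxyl at C-4; a bromo group at C-8; an ethyl group at C-4.
Substituent prefixes are cited in alphabetical order (multiplying prefixes like di-/tri- are ignored for ordering).
Assembling the pieces gives 8-bromo-4-ethylnonan-4-ol.

8-bromo-4-ethylnonan-4-ol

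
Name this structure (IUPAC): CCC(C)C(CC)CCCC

The parent chain contains 8 carbons (octane).
Choose the numbering such that the substituent locant set {3,4} is lower than {5,6} at the first point of difference.
With this numbering: an ethyl group at C-4; a methyl group at C-3.
Substituent prefixes are cited in alphabetical order (multiplying prefixes like di-/tri- are ignored for ordering).
Assembling the pieces gives 4-ethyl-3-methyloctane.

4-ethyl-3-methyloctane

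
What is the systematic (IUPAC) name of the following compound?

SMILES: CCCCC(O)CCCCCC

Counting along the main chain through the –OH group gives 11 carbons: the parent is undecane.
An alcohol (–OH) is the principal characteristic group, giving the suffix -ol.
Number the chain so that numbering from this end puts the hydroxyl group at C-5 rather than C-7.
With this numbering: the hydroxyl at C-5.
The name is undecan-5-ol.

undecan-5-ol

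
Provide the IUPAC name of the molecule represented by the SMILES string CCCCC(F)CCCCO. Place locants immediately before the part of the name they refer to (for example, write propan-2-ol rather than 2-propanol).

The longest carbon chain that includes the –OH group has 9 carbons, so the parent hydride is nonane.
The principal characteristic group is an alcohol (–OH), named with the suffix -ol.
The numbering direction is chosen so that numbering from this end puts the hydroxyl group at C-1 rather than C-9.
That gives the hydroxyl at C-1; a fluoro group at C-5.
The name is 5-fluorononan-1-ol.

5-fluorononan-1-ol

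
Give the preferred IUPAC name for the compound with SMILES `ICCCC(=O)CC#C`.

7-iodohept-1-yn-4-one

The longest chain bearing the carbonyl and the multiple bond is 7 carbons long (heptane).
The principal characteristic group is a ketone (C=O on an internal carbon), named with the suffix -one.
A C≡C triple bond in the chain gives the infix -yne-.
Number the chain so that numbering from this end puts the triple bond at C-1 rather than C-6.
With this numbering: the carbonyl at C-4; the triple bond between C-1 and C-2; an iodo group at C-7.
Putting it together: 7-iodohept-1-yn-4-one.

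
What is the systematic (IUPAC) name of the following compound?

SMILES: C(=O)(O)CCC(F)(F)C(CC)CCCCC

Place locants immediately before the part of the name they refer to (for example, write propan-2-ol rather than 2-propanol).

The longest chain bearing the –COOH group is 10 carbons long (decane).
The principal characteristic group is a carboxylic acid (terminal –COOH), named with the suffix -oic acid.
Number the chain so that the carboxylic acid carbon is C-1 by definition.
That gives an ethyl group at C-5; two fluoro groups at C-4.
Prefixes are listed alphabetically: ethyl, fluoro.
The name is 5-ethyl-4,4-difluorodecanoic acid.

5-ethyl-4,4-difluorodecanoic acid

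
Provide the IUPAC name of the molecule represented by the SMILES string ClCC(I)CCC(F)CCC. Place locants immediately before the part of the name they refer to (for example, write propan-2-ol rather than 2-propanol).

1-chloro-5-fluoro-2-iodooctane

The longest continuous carbon chain has 8 atoms, so the parent hydride is octane.
Number the chain so that the substituent locant set {1,2,5} is lower than {4,7,8} at the first point of difference.
That gives a chloro group at C-1; a fluoro group at C-5; an iodo group at C-2.
Prefixes are listed alphabetically: chloro, fluoro, iodo.
Assembling the pieces gives 1-chloro-5-fluoro-2-iodooctane.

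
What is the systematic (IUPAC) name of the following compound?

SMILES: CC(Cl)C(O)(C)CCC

2-chloro-3-methylhexan-3-ol

The longest carbon chain that includes the –OH group has 6 carbons, so the parent hydride is hexane.
An alcohol (–OH) is the principal characteristic group, giving the suffix -ol.
Choose the numbering such that numbering from this end puts the hydroxyl group at C-3 rather than C-4.
With this numbering: the hydroxyl at C-3; a chloro group at C-2; a methyl group at C-3.
Prefixes are listed alphabetically: chloro, methyl.
Assembling the pieces gives 2-chloro-3-methylhexan-3-ol.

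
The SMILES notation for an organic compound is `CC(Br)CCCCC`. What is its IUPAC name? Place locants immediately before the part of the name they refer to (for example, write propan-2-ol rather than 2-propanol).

2-bromoheptane

The parent chain contains 7 carbons (heptane).
The numbering direction is chosen so that the substituent locant set {2} is lower than {6} at the first point of difference.
With this numbering: a bromo group at C-2.
Assembling the pieces gives 2-bromoheptane.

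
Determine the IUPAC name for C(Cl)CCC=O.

4-chlorobutanal

The longest carbon chain that includes the –CHO group has 4 carbons, so the parent hydride is butane.
The principal characteristic group is an aldehyde (terminal –CHO), named with the suffix -al.
The numbering direction is chosen so that the aldehyde carbon is C-1 by definition.
With this numbering: a chloro group at C-4.
The name is 4-chlorobutanal.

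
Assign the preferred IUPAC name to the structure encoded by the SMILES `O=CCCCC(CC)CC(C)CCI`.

The longest chain bearing the –CHO group is 9 carbons long (nonane).
The highest-priority functional group is an aldehyde (terminal –CHO), so the name ends in -al.
Number the chain so that the aldehyde carbon is C-1 by definition.
That gives an ethyl group at C-5; an iodo group at C-9; a methyl group at C-7.
The substituents are ordered alphabetically, ignoring any di-/tri- multipliers.
Assembling the pieces gives 5-ethyl-9-iodo-7-methylnonanal.

5-ethyl-9-iodo-7-methylnonanal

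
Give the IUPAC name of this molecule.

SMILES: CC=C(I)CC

3-iodopent-2-ene

The longest carbon chain that includes the multiple bond has 5 carbons, so the parent hydride is pentane.
There is one C=C double bond, indicated by the ending -ene.
Choose the numbering such that numbering from this end puts the double bond at C-2 rather than C-3.
This places the double bond between C-2 and C-3; an iodo group at C-3.
The name is 3-iodopent-2-ene.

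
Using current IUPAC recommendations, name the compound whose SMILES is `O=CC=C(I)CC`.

3-iodopent-2-enal

Counting along the main chain through the –CHO group and the multiple bond gives 5 carbons: the parent is pentane.
The highest-priority functional group is an aldehyde (terminal –CHO), so the name ends in -al.
There is one C=C double bond, indicated by the ending -ene.
The numbering direction is chosen so that the aldehyde carbon is C-1 by definition.
With this numbering: the double bond between C-2 and C-3; an iodo group at C-3.
Assembling the pieces gives 3-iodopent-2-enal.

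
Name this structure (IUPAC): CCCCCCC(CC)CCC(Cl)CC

The longest continuous carbon chain has 12 atoms, so the parent hydride is dodecane.
The numbering direction is chosen so that the substituent locant set {3,6} is lower than {7,10} at the first point of difference.
That gives a chloro group at C-3; an ethyl group at C-6.
The substituents are ordered alphabetically, ignoring any di-/tri- multipliers.
Assembling the pieces gives 3-chloro-6-ethyldodecane.

3-chloro-6-ethyldodecane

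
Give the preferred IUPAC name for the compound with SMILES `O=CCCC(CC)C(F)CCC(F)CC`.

4-ethyl-5,8-difluorodecanal

Counting along the main chain through the –CHO group gives 10 carbons: the parent is decane.
The principal characteristic group is an aldehyde (terminal –CHO), named with the suffix -al.
The numbering direction is chosen so that the aldehyde carbon is C-1 by definition.
This places an ethyl group at C-4; fluoro groups at C-5 and C-8.
Prefixes are listed alphabetically: ethyl, fluoro.
Putting it together: 4-ethyl-5,8-difluorodecanal.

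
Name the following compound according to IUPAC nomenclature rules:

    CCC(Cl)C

2-chlorobutane

The longest continuous carbon chain has 4 atoms, so the parent hydride is butane.
Choose the numbering such that the substituent locant set {2} is lower than {3} at the first point of difference.
With this numbering: a chloro group at C-2.
Assembling the pieces gives 2-chlorobutane.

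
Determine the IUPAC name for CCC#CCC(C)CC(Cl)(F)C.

8-chloro-8-fluoro-6-methylnon-3-yne

The longest chain bearing the multiple bond is 9 carbons long (nonane).
There is one C≡C triple bond, indicated by the ending -yne.
The numbering direction is chosen so that numbering from this end puts the triple bond at C-3 rather than C-6.
This places the triple bond between C-3 and C-4; a chloro group at C-8; a fluoro group at C-8; a methyl group at C-6.
The substituents are ordered alphabetically, ignoring any di-/tri- multipliers.
Putting it together: 8-chloro-8-fluoro-6-methylnon-3-yne.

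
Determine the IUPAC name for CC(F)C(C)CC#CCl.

Counting along the main chain through the multiple bond gives 6 carbons: the parent is hexane.
There is one C≡C triple bond, indicated by the ending -yne.
Number the chain so that numbering from this end puts the triple bond at C-1 rather than C-5.
That gives the triple bond between C-1 and C-2; a chloro group at C-1; a fluoro group at C-5; a methyl group at C-4.
The substituents are ordered alphabetically, ignoring any di-/tri- multipliers.
Assembling the pieces gives 1-chloro-5-fluoro-4-methylhex-1-yne.

1-chloro-5-fluoro-4-methylhex-1-yne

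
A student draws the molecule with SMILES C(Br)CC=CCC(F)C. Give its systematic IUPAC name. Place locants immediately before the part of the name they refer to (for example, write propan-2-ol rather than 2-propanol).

The longest carbon chain that includes the multiple bond has 7 carbons, so the parent hydride is heptane.
A C=C double bond in the chain gives the infix -ene-.
Choose the numbering such that numbering from this end puts the double bond at C-3 rather than C-4.
That gives the double bond between C-3 and C-4; a bromo group at C-1; a fluoro group at C-6.
Prefixes are listed alphabetically: bromo, fluoro.
Assembling the pieces gives 1-bromo-6-fluorohept-3-ene.

1-bromo-6-fluorohept-3-ene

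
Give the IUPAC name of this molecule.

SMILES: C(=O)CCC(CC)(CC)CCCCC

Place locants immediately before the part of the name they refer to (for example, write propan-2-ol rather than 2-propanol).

4,4-diethylnonanal

The longest carbon chain that includes the –CHO group has 9 carbons, so the parent hydride is nonane.
The principal characteristic group is an aldehyde (terminal –CHO), named with the suffix -al.
Choose the numbering such that the aldehyde carbon is C-1 by definition.
With this numbering: two ethyl groups at C-4.
Putting it together: 4,4-diethylnonanal.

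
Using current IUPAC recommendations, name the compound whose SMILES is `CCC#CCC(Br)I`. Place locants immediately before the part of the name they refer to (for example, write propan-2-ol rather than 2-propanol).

The longest carbon chain that includes the multiple bond has 6 carbons, so the parent hydride is hexane.
A C≡C triple bond in the chain gives the infix -yne-.
Choose the numbering such that the substituent locant set {1,1} is lower than {6,6} at the first point of difference.
This places the triple bond between C-3 and C-4; a bromo group at C-1; an iodo group at C-1.
Substituent prefixes are cited in alphabetical order (multiplying prefixes like di-/tri- are ignored for ordering).
Assembling the pieces gives 1-bromo-1-iodohex-3-yne.

1-bromo-1-iodohex-3-yne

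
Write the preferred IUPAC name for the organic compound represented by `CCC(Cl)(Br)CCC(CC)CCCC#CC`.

10-bromo-10-chloro-7-ethyldodec-2-yne

The longest chain bearing the multiple bond is 12 carbons long (dodecane).
There is one C≡C triple bond, indicated by the ending -yne.
The numbering direction is chosen so that numbering from this end puts the triple bond at C-2 rather than C-10.
That gives the triple bond between C-2 and C-3; a bromo group at C-10; a chloro group at C-10; an ethyl group at C-7.
The substituents are ordered alphabetically, ignoring any di-/tri- multipliers.
Assembling the pieces gives 10-bromo-10-chloro-7-ethyldodec-2-yne.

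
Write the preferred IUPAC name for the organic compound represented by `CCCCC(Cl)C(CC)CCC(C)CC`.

7-chloro-6-ethyl-3-methylundecane

The longest continuous carbon chain has 11 atoms, so the parent hydride is undecane.
Choose the numbering such that the substituent locant set {3,6,7} is lower than {5,6,9} at the first point of difference.
This places a chloro group at C-7; an ethyl group at C-6; a methyl group at C-3.
Substituent prefixes are cited in alphabetical order (multiplying prefixes like di-/tri- are ignored for ordering).
Putting it together: 7-chloro-6-ethyl-3-methylundecane.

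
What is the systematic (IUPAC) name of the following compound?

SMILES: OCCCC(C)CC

The longest chain bearing the –OH group is 6 carbons long (hexane).
The principal characteristic group is an alcohol (–OH), named with the suffix -ol.
The numbering direction is chosen so that numbering from this end puts the hydroxyl group at C-1 rather than C-6.
That gives the hydroxyl at C-1; a methyl group at C-4.
Putting it together: 4-methylhexan-1-ol.

4-methylhexan-1-ol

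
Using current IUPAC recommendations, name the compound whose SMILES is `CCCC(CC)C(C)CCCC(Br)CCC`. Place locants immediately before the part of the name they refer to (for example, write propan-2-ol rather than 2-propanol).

9-bromo-4-ethyl-5-methyldodecane

The longest carbon chain is 12 atoms: the parent is dodecane.
Choose the numbering such that the substituent locant set {4,5,9} is lower than {4,8,9} at the first point of difference.
That gives a bromo group at C-9; an ethyl group at C-4; a methyl group at C-5.
Substituent prefixes are cited in alphabetical order (multiplying prefixes like di-/tri- are ignored for ordering).
Putting it together: 9-bromo-4-ethyl-5-methyldodecane.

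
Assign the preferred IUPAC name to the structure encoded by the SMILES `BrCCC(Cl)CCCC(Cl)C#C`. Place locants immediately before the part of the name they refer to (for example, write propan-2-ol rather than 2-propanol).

Counting along the main chain through the multiple bond gives 9 carbons: the parent is nonane.
There is one C≡C triple bond, indicated by the ending -yne.
Choose the numbering such that numbering from this end puts the triple bond at C-1 rather than C-8.
This places the triple bond between C-1 and C-2; a bromo group at C-9; chloro groups at C-3 and C-7.
Prefixes are listed alphabetically: bromo, chloro.
Assembling the pieces gives 9-bromo-3,7-dichloronon-1-yne.

9-bromo-3,7-dichloronon-1-yne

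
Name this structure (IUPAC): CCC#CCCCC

The longest carbon chain that includes the multiple bond has 8 carbons, so the parent hydride is octane.
There is one C≡C triple bond, indicated by the ending -yne.
Number the chain so that numbering from this end puts the triple bond at C-3 rather than C-5.
That gives the triple bond between C-3 and C-4.
Assembling the pieces gives oct-3-yne.

oct-3-yne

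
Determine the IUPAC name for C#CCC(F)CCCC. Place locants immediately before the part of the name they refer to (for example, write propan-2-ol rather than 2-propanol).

4-fluorooct-1-yne

The longest chain bearing the multiple bond is 8 carbons long (octane).
There is one C≡C triple bond, indicated by the ending -yne.
Choose the numbering such that numbering from this end puts the triple bond at C-1 rather than C-7.
This places the triple bond between C-1 and C-2; a fluoro group at C-4.
Assembling the pieces gives 4-fluorooct-1-yne.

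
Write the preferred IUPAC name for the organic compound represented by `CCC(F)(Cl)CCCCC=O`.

6-chloro-6-fluorooctanal

The longest chain bearing the –CHO group is 8 carbons long (octane).
The principal characteristic group is an aldehyde (terminal –CHO), named with the suffix -al.
The numbering direction is chosen so that the aldehyde carbon is C-1 by definition.
That gives a chloro group at C-6; a fluoro group at C-6.
Substituent prefixes are cited in alphabetical order (multiplying prefixes like di-/tri- are ignored for ordering).
The name is 6-chloro-6-fluorooctanal.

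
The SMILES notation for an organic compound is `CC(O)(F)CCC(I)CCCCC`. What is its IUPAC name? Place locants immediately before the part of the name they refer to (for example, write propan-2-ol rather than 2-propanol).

The longest carbon chain that includes the –OH group has 10 carbons, so the parent hydride is decane.
The highest-priority functional group is an alcohol (–OH), so the name ends in -ol.
The numbering direction is chosen so that numbering from this end puts the hydroxyl group at C-2 rather than C-9.
That gives the hydroxyl at C-2; a fluoro group at C-2; an iodo group at C-5.
The substituents are ordered alphabetically, ignoring any di-/tri- multipliers.
Putting it together: 2-fluoro-5-iododecan-2-ol.

2-fluoro-5-iododecan-2-ol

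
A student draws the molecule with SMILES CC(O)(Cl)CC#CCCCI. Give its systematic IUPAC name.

The longest carbon chain that includes the –OH group and the multiple bond has 8 carbons, so the parent hydride is octane.
An alcohol (–OH) is the principal characteristic group, giving the suffix -ol.
There is one C≡C triple bond, indicated by the ending -yne.
The numbering direction is chosen so that numbering from this end puts the hydroxyl group at C-2 rather than C-7.
With this numbering: the hydroxyl at C-2; the triple bond between C-4 and C-5; a chloro group at C-2; an iodo group at C-8.
Prefixes are listed alphabetically: chloro, iodo.
Putting it together: 2-chloro-8-iodooct-4-yn-2-ol.

2-chloro-8-iodooct-4-yn-2-ol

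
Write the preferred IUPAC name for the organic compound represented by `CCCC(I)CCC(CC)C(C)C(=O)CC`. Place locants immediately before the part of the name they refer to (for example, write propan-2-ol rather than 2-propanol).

The longest chain bearing the carbonyl is 11 carbons long (undecane).
The principal characteristic group is a ketone (C=O on an internal carbon), named with the suffix -one.
Number the chain so that numbering from this end puts the carbonyl group at C-3 rather than C-9.
This places the carbonyl at C-3; an ethyl group at C-5; an iodo group at C-8; a methyl group at C-4.
Substituent prefixes are cited in alphabetical order (multiplying prefixes like di-/tri- are ignored for ordering).
Putting it together: 5-ethyl-8-iodo-4-methylundecan-3-one.

5-ethyl-8-iodo-4-methylundecan-3-one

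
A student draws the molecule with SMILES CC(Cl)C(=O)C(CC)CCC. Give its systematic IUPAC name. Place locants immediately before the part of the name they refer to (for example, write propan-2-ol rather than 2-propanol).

2-chloro-4-ethylheptan-3-one

Counting along the main chain through the carbonyl gives 7 carbons: the parent is heptane.
The highest-priority functional group is a ketone (C=O on an internal carbon), so the name ends in -one.
Choose the numbering such that numbering from this end puts the carbonyl group at C-3 rather than C-5.
This places the carbonyl at C-3; a chloro group at C-2; an ethyl group at C-4.
Prefixes are listed alphabetically: chloro, ethyl.
Assembling the pieces gives 2-chloro-4-ethylheptan-3-one.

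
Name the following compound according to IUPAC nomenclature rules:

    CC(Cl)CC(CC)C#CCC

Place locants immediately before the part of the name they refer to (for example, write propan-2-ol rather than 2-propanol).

7-chloro-5-ethyloct-3-yne

Counting along the main chain through the multiple bond gives 8 carbons: the parent is octane.
A C≡C triple bond in the chain gives the infix -yne-.
Choose the numbering such that numbering from this end puts the triple bond at C-3 rather than C-5.
With this numbering: the triple bond between C-3 and C-4; a chloro group at C-7; an ethyl group at C-5.
Substituent prefixes are cited in alphabetical order (multiplying prefixes like di-/tri- are ignored for ordering).
Assembling the pieces gives 7-chloro-5-ethyloct-3-yne.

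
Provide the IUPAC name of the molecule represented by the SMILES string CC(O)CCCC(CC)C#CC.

6-ethylnon-7-yn-2-ol

Counting along the main chain through the –OH group and the multiple bond gives 9 carbons: the parent is nonane.
The principal characteristic group is an alcohol (–OH), named with the suffix -ol.
A C≡C triple bond in the chain gives the infix -yne-.
Number the chain so that numbering from this end puts the hydroxyl group at C-2 rather than C-8.
That gives the hydroxyl at C-2; the triple bond between C-7 and C-8; an ethyl group at C-6.
The name is 6-ethylnon-7-yn-2-ol.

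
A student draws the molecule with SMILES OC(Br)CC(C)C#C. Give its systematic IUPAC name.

The longest carbon chain that includes the –OH group and the multiple bond has 5 carbons, so the parent hydride is pentane.
The highest-priority functional group is an alcohol (–OH), so the name ends in -ol.
There is one C≡C triple bond, indicated by the ending -yne.
Number the chain so that numbering from this end puts the hydroxyl group at C-1 rather than C-5.
This places the hydroxyl at C-1; the triple bond between C-4 and C-5; a bromo group at C-1; a methyl group at C-3.
Substituent prefixes are cited in alphabetical order (multiplying prefixes like di-/tri- are ignored for ordering).
Assembling the pieces gives 1-bromo-3-methylpent-4-yn-1-ol.

1-bromo-3-methylpent-4-yn-1-ol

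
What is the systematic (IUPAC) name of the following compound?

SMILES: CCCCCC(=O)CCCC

decan-5-one

Counting along the main chain through the carbonyl gives 10 carbons: the parent is decane.
The highest-priority functional group is a ketone (C=O on an internal carbon), so the name ends in -one.
Number the chain so that numbering from this end puts the carbonyl group at C-5 rather than C-6.
That gives the carbonyl at C-5.
The name is decan-5-one.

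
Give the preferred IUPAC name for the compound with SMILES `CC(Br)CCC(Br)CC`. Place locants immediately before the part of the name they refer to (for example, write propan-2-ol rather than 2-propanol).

2,5-dibromoheptane

The longest carbon chain is 7 atoms: the parent is heptane.
The numbering direction is chosen so that the substituent locant set {2,5} is lower than {3,6} at the first point of difference.
This places bromo groups at C-2 and C-5.
Assembling the pieces gives 2,5-dibromoheptane.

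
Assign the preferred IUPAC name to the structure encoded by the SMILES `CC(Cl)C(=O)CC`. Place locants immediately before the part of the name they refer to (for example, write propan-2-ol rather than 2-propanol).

2-chloropentan-3-one

The longest chain bearing the carbonyl is 5 carbons long (pentane).
A ketone (C=O on an internal carbon) is the principal characteristic group, giving the suffix -one.
The numbering direction is chosen so that the substituent locant set {2} is lower than {4} at the first point of difference.
This places the carbonyl at C-3; a chloro group at C-2.
Putting it together: 2-chloropentan-3-one.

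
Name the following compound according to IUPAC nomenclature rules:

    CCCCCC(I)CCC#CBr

The longest chain bearing the multiple bond is 10 carbons long (decane).
The chain contains a C≡C triple bond, so the unsaturation ending is -yne.
The numbering direction is chosen so that numbering from this end puts the triple bond at C-1 rather than C-9.
With this numbering: the triple bond between C-1 and C-2; a bromo group at C-1; an iodo group at C-5.
The substituents are ordered alphabetically, ignoring any di-/tri- multipliers.
Assembling the pieces gives 1-bromo-5-iododec-1-yne.

1-bromo-5-iododec-1-yne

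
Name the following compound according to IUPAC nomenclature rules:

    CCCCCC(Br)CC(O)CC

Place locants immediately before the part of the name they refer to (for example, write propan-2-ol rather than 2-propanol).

The longest carbon chain that includes the –OH group has 10 carbons, so the parent hydride is decane.
The principal characteristic group is an alcohol (–OH), named with the suffix -ol.
Number the chain so that numbering from this end puts the hydroxyl group at C-3 rather than C-8.
This places the hydroxyl at C-3; a bromo group at C-5.
Assembling the pieces gives 5-bromodecan-3-ol.

5-bromodecan-3-ol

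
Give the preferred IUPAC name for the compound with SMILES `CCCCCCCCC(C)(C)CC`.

The longest carbon chain is 11 atoms: the parent is undecane.
The numbering direction is chosen so that the substituent locant set {3,3} is lower than {9,9} at the first point of difference.
With this numbering: two methyl groups at C-3.
The name is 3,3-dimethylundecane.

3,3-dimethylundecane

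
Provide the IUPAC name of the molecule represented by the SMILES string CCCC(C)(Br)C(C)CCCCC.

4-bromo-4,5-dimethyldecane

The longest carbon chain is 10 atoms: the parent is decane.
Choose the numbering such that the substituent locant set {4,4,5} is lower than {6,7,7} at the first point of difference.
This places a bromo group at C-4; methyl groups at C-4 and C-5.
Prefixes are listed alphabetically: bromo, methyl.
Putting it together: 4-bromo-4,5-dimethyldecane.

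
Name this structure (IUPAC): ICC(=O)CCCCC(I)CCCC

The longest carbon chain that includes the carbonyl has 11 carbons, so the parent hydride is undecane.
The highest-priority functional group is a ketone (C=O on an internal carbon), so the name ends in -one.
The numbering direction is chosen so that numbering from this end puts the carbonyl group at C-2 rather than C-10.
This places the carbonyl at C-2; iodo groups at C-1 and C-7.
Putting it together: 1,7-diiodoundecan-2-one.

1,7-diiodoundecan-2-one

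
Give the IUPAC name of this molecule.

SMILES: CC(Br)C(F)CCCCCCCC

The longest carbon chain is 11 atoms: the parent is undecane.
Choose the numbering such that the substituent locant set {2,3} is lower than {9,10} at the first point of difference.
This places a bromo group at C-2; a fluoro group at C-3.
Substituent prefixes are cited in alphabetical order (multiplying prefixes like di-/tri- are ignored for ordering).
Putting it together: 2-bromo-3-fluoroundecane.

2-bromo-3-fluoroundecane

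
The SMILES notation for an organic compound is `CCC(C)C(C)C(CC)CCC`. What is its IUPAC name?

The parent chain contains 8 carbons (octane).
The numbering direction is chosen so that the substituent locant set {3,4,5} is lower than {4,5,6} at the first point of difference.
This places an ethyl group at C-5; methyl groups at C-3 and C-4.
Prefixes are listed alphabetically: ethyl, methyl.
Assembling the pieces gives 5-ethyl-3,4-dimethyloctane.

5-ethyl-3,4-dimethyloctane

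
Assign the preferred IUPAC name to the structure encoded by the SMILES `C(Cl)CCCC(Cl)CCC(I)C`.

1,5-dichloro-8-iodononane

The longest continuous carbon chain has 9 atoms, so the parent hydride is nonane.
The numbering direction is chosen so that the substituent locant set {1,5,8} is lower than {2,5,9} at the first point of difference.
That gives chloro groups at C-1 and C-5; an iodo group at C-8.
The substituents are ordered alphabetically, ignoring any di-/tri- multipliers.
Assembling the pieces gives 1,5-dichloro-8-iodononane.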